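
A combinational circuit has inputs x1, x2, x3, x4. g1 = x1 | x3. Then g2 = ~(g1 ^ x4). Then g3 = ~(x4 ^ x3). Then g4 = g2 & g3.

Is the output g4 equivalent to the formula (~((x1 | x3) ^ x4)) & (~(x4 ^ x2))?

No

g1 = x1 | x3
g2 = ~(g1 ^ x4) = ~((x1 | x3) ^ x4)
g3 = ~(x4 ^ x3)
g4 = g2 & g3 = (~((x1 | x3) ^ x4)) & (~(x4 ^ x3))
At x1=0, x2=0, x3=1, x4=1: circuit gives 1, formula gives 0.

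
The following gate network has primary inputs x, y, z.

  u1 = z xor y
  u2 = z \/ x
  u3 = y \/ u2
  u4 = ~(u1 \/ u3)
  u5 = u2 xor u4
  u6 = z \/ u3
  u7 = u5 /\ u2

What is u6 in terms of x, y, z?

u2 = z \/ x
u3 = y \/ u2 = y \/ (z \/ x)
u6 = z \/ u3 = z \/ (y \/ (z \/ x))

z \/ (y \/ (z \/ x))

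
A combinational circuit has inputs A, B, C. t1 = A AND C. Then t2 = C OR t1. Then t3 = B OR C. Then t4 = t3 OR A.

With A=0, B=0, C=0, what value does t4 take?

t3 = 0 OR 0 = 0
t4 = 0 OR 0 = 0

0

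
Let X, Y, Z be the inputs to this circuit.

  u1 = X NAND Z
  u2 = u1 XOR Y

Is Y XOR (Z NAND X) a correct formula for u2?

u1 = X NAND Z
u2 = u1 XOR Y = (X NAND Z) XOR Y
At X=0, Y=1, Z=0: circuit gives 0, formula gives 0.
At X=0, Y=0, Z=0: circuit gives 1, formula gives 1.
Agrees on all 8 inputs.

Yes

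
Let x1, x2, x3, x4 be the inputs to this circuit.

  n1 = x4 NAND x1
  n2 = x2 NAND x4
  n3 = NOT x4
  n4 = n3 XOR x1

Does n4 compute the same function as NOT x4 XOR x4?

No

n3 = NOT x4
n4 = n3 XOR x1 = NOT x4 XOR x1
At x1=0, x2=0, x3=0, x4=1: circuit gives 0, formula gives 1.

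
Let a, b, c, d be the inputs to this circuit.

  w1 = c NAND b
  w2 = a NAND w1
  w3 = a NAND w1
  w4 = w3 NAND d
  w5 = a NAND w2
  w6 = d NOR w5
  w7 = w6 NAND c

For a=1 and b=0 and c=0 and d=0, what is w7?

w1 = 0 NAND 0 = 1
w2 = 1 NAND 1 = 0
w5 = 1 NAND 0 = 1
w6 = 0 NOR 1 = 0
w7 = 0 NAND 0 = 1

1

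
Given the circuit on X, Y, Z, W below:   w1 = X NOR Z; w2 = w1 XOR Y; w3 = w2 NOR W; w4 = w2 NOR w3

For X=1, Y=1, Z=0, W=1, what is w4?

w1 = 1 NOR 0 = 0
w2 = 0 XOR 1 = 1
w3 = 1 NOR 1 = 0
w4 = 1 NOR 0 = 0

0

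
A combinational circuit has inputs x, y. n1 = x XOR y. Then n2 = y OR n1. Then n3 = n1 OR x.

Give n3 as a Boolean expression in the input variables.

n1 = x XOR y
n3 = n1 OR x = (x XOR y) OR x

(x XOR y) OR x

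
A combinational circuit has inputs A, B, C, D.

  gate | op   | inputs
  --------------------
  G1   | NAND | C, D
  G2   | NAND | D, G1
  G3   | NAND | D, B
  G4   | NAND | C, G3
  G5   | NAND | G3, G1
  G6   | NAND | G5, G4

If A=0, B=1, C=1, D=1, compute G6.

G1 = 1 NAND 1 = 0
G3 = 1 NAND 1 = 0
G4 = 1 NAND 0 = 1
G5 = 0 NAND 0 = 1
G6 = 1 NAND 1 = 0

0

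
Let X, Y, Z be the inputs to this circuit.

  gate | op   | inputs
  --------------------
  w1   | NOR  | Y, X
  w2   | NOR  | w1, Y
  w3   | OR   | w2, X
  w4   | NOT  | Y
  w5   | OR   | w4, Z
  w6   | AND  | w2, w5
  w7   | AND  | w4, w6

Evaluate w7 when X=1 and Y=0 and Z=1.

w1 = 0 NOR 1 = 0
w2 = 0 NOR 0 = 1
w4 = NOT 0 = 1
w5 = 1 OR 1 = 1
w6 = 1 AND 1 = 1
w7 = 1 AND 1 = 1

1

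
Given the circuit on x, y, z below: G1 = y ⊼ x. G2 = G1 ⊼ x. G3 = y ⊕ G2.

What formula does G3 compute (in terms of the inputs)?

G1 = y ⊼ x
G2 = G1 ⊼ x = (y ⊼ x) ⊼ x
G3 = y ⊕ G2 = y ⊕ ((y ⊼ x) ⊼ x)

y ⊕ ((y ⊼ x) ⊼ x)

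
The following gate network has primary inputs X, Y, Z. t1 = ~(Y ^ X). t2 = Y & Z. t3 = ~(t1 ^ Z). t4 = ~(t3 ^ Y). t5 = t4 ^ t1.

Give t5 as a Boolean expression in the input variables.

t1 = ~(Y ^ X)
t3 = ~(t1 ^ Z) = ~((~(Y ^ X)) ^ Z)
t4 = ~(t3 ^ Y) = ~((~((~(Y ^ X)) ^ Z)) ^ Y)
t5 = t4 ^ t1 = (~((~((~(Y ^ X)) ^ Z)) ^ Y)) ^ (~(Y ^ X))

(~((~((~(Y ^ X)) ^ Z)) ^ Y)) ^ (~(Y ^ X))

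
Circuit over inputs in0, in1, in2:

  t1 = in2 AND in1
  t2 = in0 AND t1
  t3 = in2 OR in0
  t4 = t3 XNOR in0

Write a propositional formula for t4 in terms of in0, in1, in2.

t3 = in2 OR in0
t4 = t3 XNOR in0 = (in2 OR in0) XNOR in0

(in2 OR in0) XNOR in0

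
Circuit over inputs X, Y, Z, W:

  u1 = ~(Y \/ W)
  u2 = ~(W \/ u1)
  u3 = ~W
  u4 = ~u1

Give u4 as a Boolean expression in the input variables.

u1 = ~(Y \/ W)
u4 = ~u1 = ~(~(Y \/ W))

~(~(Y \/ W))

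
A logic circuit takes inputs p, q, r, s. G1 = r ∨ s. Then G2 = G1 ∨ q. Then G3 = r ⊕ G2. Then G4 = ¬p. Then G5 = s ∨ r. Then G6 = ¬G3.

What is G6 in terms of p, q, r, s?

¬(r ⊕ ((r ∨ s) ∨ q))

G1 = r ∨ s
G2 = G1 ∨ q = (r ∨ s) ∨ q
G3 = r ⊕ G2 = r ⊕ ((r ∨ s) ∨ q)
G6 = ¬G3 = ¬(r ⊕ ((r ∨ s) ∨ q))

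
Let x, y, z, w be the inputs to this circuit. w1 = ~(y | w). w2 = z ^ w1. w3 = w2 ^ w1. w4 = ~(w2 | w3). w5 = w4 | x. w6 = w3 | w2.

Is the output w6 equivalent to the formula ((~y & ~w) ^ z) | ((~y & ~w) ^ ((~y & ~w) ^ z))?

Yes

w1 = ~(y | w)
w2 = z ^ w1 = z ^ (~(y | w))
w3 = w2 ^ w1 = (z ^ (~(y | w))) ^ (~(y | w))
w6 = w3 | w2 = ((z ^ (~(y | w))) ^ (~(y | w))) | (z ^ (~(y | w)))
At x=0, y=0, z=0, w=1: circuit gives 0, formula gives 0.
At x=0, y=0, z=0, w=0: circuit gives 1, formula gives 1.
Agrees on all 16 inputs.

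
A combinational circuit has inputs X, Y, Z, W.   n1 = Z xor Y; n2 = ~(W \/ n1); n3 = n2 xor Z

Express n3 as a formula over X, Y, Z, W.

n1 = Z xor Y
n2 = ~(W \/ n1) = ~(W \/ (Z xor Y))
n3 = n2 xor Z = (~(W \/ (Z xor Y))) xor Z

(~(W \/ (Z xor Y))) xor Z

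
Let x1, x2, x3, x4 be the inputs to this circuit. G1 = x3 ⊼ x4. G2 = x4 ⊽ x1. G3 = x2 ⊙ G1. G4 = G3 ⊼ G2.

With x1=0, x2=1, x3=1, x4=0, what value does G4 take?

0

G1 = 1 ⊼ 0 = 1
G2 = 0 ⊽ 0 = 1
G3 = 1 ⊙ 1 = 1
G4 = 1 ⊼ 1 = 0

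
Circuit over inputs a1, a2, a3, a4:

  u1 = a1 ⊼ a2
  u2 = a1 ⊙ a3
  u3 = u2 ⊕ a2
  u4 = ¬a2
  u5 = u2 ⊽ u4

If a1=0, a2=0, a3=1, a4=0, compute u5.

0

u2 = 0 ⊙ 1 = 0
u4 = ¬0 = 1
u5 = 0 ⊽ 1 = 0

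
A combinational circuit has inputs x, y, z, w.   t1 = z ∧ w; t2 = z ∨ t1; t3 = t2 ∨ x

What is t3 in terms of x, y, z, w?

(z ∨ (z ∧ w)) ∨ x

t1 = z ∧ w
t2 = z ∨ t1 = z ∨ (z ∧ w)
t3 = t2 ∨ x = (z ∨ (z ∧ w)) ∨ x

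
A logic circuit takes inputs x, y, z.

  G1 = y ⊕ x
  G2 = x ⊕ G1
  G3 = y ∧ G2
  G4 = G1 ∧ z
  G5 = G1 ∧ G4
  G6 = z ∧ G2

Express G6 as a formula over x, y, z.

G1 = y ⊕ x
G2 = x ⊕ G1 = x ⊕ (y ⊕ x)
G6 = z ∧ G2 = z ∧ (x ⊕ (y ⊕ x))

z ∧ (x ⊕ (y ⊕ x))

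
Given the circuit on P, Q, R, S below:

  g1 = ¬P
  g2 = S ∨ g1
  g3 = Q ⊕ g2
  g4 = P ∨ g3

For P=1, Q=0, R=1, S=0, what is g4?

1

g1 = ¬1 = 0
g2 = 0 ∨ 0 = 0
g3 = 0 ⊕ 0 = 0
g4 = 1 ∨ 0 = 1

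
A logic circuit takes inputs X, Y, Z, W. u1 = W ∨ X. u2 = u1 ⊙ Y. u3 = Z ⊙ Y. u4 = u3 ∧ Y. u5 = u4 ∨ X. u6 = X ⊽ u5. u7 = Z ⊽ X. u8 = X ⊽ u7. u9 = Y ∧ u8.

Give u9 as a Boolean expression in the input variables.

Y ∧ (X ⊽ (Z ⊽ X))

u7 = Z ⊽ X
u8 = X ⊽ u7 = X ⊽ (Z ⊽ X)
u9 = Y ∧ u8 = Y ∧ (X ⊽ (Z ⊽ X))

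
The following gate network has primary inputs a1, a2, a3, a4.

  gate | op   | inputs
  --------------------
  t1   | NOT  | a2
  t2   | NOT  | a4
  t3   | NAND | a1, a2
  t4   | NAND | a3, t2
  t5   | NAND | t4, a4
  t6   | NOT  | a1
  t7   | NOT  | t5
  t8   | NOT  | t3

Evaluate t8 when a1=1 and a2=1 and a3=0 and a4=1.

1

t3 = 1 NAND 1 = 0
t8 = NOT 0 = 1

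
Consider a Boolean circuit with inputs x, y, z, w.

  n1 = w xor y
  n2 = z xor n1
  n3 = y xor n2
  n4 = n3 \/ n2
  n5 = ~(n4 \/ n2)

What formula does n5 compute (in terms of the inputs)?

~(((y xor (z xor (w xor y))) \/ (z xor (w xor y))) \/ (z xor (w xor y)))

n1 = w xor y
n2 = z xor n1 = z xor (w xor y)
n3 = y xor n2 = y xor (z xor (w xor y))
n4 = n3 \/ n2 = (y xor (z xor (w xor y))) \/ (z xor (w xor y))
n5 = ~(n4 \/ n2) = ~(((y xor (z xor (w xor y))) \/ (z xor (w xor y))) \/ (z xor (w xor y)))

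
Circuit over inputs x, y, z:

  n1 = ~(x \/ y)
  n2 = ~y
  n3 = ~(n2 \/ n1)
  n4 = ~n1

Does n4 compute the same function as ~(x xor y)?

n1 = ~(x \/ y)
n4 = ~n1 = ~(~(x \/ y))
At x=0, y=0, z=0: circuit gives 0, formula gives 1.

No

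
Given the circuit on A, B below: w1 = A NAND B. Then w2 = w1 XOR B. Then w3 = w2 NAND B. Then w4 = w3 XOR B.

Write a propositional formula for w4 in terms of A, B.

w1 = A NAND B
w2 = w1 XOR B = (A NAND B) XOR B
w3 = w2 NAND B = ((A NAND B) XOR B) NAND B
w4 = w3 XOR B = (((A NAND B) XOR B) NAND B) XOR B

(((A NAND B) XOR B) NAND B) XOR B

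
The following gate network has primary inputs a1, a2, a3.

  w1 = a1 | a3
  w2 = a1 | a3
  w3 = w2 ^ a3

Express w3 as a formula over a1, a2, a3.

(a1 | a3) ^ a3

w2 = a1 | a3
w3 = w2 ^ a3 = (a1 | a3) ^ a3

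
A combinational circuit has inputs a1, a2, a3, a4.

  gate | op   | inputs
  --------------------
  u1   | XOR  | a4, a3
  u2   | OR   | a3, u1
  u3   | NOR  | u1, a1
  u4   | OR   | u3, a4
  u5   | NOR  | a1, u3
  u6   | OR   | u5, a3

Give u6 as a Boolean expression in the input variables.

(a1 NOR ((a4 XOR a3) NOR a1)) OR a3

u1 = a4 XOR a3
u3 = u1 NOR a1 = (a4 XOR a3) NOR a1
u5 = a1 NOR u3 = a1 NOR ((a4 XOR a3) NOR a1)
u6 = u5 OR a3 = (a1 NOR ((a4 XOR a3) NOR a1)) OR a3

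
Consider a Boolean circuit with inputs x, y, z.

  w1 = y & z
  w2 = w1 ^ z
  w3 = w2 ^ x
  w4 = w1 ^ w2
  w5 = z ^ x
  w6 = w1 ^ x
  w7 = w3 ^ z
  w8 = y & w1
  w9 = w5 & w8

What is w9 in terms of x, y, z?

w1 = y & z
w5 = z ^ x
w8 = y & w1 = y & (y & z)
w9 = w5 & w8 = (z ^ x) & (y & (y & z))

(z ^ x) & (y & (y & z))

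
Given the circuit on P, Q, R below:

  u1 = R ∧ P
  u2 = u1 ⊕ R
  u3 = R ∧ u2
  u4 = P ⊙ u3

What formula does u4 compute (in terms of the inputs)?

u1 = R ∧ P
u2 = u1 ⊕ R = (R ∧ P) ⊕ R
u3 = R ∧ u2 = R ∧ ((R ∧ P) ⊕ R)
u4 = P ⊙ u3 = P ⊙ (R ∧ ((R ∧ P) ⊕ R))

P ⊙ (R ∧ ((R ∧ P) ⊕ R))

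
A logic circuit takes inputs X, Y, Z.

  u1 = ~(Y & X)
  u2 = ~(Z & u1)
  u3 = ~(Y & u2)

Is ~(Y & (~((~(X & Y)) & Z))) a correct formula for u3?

Yes

u1 = ~(Y & X)
u2 = ~(Z & u1) = ~(Z & (~(Y & X)))
u3 = ~(Y & u2) = ~(Y & (~(Z & (~(Y & X)))))
At X=0, Y=1, Z=0: circuit gives 0, formula gives 0.
At X=0, Y=0, Z=0: circuit gives 1, formula gives 1.
Agrees on all 8 inputs.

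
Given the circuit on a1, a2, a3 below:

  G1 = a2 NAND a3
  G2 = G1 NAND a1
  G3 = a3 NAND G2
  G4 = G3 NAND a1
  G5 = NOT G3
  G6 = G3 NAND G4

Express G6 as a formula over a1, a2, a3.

(a3 NAND ((a2 NAND a3) NAND a1)) NAND ((a3 NAND ((a2 NAND a3) NAND a1)) NAND a1)

G1 = a2 NAND a3
G2 = G1 NAND a1 = (a2 NAND a3) NAND a1
G3 = a3 NAND G2 = a3 NAND ((a2 NAND a3) NAND a1)
G4 = G3 NAND a1 = (a3 NAND ((a2 NAND a3) NAND a1)) NAND a1
G6 = G3 NAND G4 = (a3 NAND ((a2 NAND a3) NAND a1)) NAND ((a3 NAND ((a2 NAND a3) NAND a1)) NAND a1)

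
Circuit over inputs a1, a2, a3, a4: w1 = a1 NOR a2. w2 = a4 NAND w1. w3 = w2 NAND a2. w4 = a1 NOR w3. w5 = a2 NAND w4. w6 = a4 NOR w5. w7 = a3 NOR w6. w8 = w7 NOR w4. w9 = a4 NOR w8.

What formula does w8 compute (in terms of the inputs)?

w1 = a1 NOR a2
w2 = a4 NAND w1 = a4 NAND (a1 NOR a2)
w3 = w2 NAND a2 = (a4 NAND (a1 NOR a2)) NAND a2
w4 = a1 NOR w3 = a1 NOR ((a4 NAND (a1 NOR a2)) NAND a2)
w5 = a2 NAND w4 = a2 NAND (a1 NOR ((a4 NAND (a1 NOR a2)) NAND a2))
w6 = a4 NOR w5 = a4 NOR (a2 NAND (a1 NOR ((a4 NAND (a1 NOR a2)) NAND a2)))
w7 = a3 NOR w6 = a3 NOR (a4 NOR (a2 NAND (a1 NOR ((a4 NAND (a1 NOR a2)) NAND a2))))
w8 = w7 NOR w4 = (a3 NOR (a4 NOR (a2 NAND (a1 NOR ((a4 NAND (a1 NOR a2)) NAND a2))))) NOR (a1 NOR ((a4 NAND (a1 NOR a2)) NAND a2))

(a3 NOR (a4 NOR (a2 NAND (a1 NOR ((a4 NAND (a1 NOR a2)) NAND a2))))) NOR (a1 NOR ((a4 NAND (a1 NOR a2)) NAND a2))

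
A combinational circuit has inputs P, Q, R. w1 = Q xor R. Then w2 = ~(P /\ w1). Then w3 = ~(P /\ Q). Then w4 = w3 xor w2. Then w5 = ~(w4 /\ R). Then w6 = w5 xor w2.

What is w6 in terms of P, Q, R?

(~(((~(P /\ Q)) xor (~(P /\ (Q xor R)))) /\ R)) xor (~(P /\ (Q xor R)))

w1 = Q xor R
w2 = ~(P /\ w1) = ~(P /\ (Q xor R))
w3 = ~(P /\ Q)
w4 = w3 xor w2 = (~(P /\ Q)) xor (~(P /\ (Q xor R)))
w5 = ~(w4 /\ R) = ~(((~(P /\ Q)) xor (~(P /\ (Q xor R)))) /\ R)
w6 = w5 xor w2 = (~(((~(P /\ Q)) xor (~(P /\ (Q xor R)))) /\ R)) xor (~(P /\ (Q xor R)))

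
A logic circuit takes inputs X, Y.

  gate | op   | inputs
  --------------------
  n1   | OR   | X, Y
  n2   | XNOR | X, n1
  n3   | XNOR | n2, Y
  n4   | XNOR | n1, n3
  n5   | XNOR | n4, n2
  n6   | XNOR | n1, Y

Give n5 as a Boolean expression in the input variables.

n1 = X OR Y
n2 = X XNOR n1 = X XNOR (X OR Y)
n3 = n2 XNOR Y = (X XNOR (X OR Y)) XNOR Y
n4 = n1 XNOR n3 = (X OR Y) XNOR ((X XNOR (X OR Y)) XNOR Y)
n5 = n4 XNOR n2 = ((X OR Y) XNOR ((X XNOR (X OR Y)) XNOR Y)) XNOR (X XNOR (X OR Y))

((X OR Y) XNOR ((X XNOR (X OR Y)) XNOR Y)) XNOR (X XNOR (X OR Y))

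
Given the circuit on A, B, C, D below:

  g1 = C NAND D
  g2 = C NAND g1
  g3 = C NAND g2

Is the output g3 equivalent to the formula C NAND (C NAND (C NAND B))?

No

g1 = C NAND D
g2 = C NAND g1 = C NAND (C NAND D)
g3 = C NAND g2 = C NAND (C NAND (C NAND D))
At A=0, B=0, C=1, D=1: circuit gives 0, formula gives 1.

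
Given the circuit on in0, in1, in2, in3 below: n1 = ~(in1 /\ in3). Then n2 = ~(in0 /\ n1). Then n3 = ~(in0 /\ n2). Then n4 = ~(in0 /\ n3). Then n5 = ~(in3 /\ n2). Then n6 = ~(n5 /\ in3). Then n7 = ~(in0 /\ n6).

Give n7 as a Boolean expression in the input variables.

n1 = ~(in1 /\ in3)
n2 = ~(in0 /\ n1) = ~(in0 /\ (~(in1 /\ in3)))
n5 = ~(in3 /\ n2) = ~(in3 /\ (~(in0 /\ (~(in1 /\ in3)))))
n6 = ~(n5 /\ in3) = ~((~(in3 /\ (~(in0 /\ (~(in1 /\ in3)))))) /\ in3)
n7 = ~(in0 /\ n6) = ~(in0 /\ (~((~(in3 /\ (~(in0 /\ (~(in1 /\ in3)))))) /\ in3)))

~(in0 /\ (~((~(in3 /\ (~(in0 /\ (~(in1 /\ in3)))))) /\ in3)))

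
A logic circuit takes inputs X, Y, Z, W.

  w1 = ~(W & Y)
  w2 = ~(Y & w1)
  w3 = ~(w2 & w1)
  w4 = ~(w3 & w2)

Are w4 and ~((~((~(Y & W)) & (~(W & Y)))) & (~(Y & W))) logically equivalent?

No

w1 = ~(W & Y)
w2 = ~(Y & w1) = ~(Y & (~(W & Y)))
w3 = ~(w2 & w1) = ~((~(Y & (~(W & Y)))) & (~(W & Y)))
w4 = ~(w3 & w2) = ~((~((~(Y & (~(W & Y)))) & (~(W & Y)))) & (~(Y & (~(W & Y)))))
At X=0, Y=1, Z=0, W=1: circuit gives 0, formula gives 1.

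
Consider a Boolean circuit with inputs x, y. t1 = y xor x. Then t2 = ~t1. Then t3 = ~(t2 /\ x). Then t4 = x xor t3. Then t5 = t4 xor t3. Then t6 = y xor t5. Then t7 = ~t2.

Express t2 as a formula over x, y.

t1 = y xor x
t2 = ~t1 = ~(y xor x)

~(y xor x)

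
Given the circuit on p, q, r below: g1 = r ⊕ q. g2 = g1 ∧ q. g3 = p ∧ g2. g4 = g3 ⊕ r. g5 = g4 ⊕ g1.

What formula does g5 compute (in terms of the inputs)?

g1 = r ⊕ q
g2 = g1 ∧ q = (r ⊕ q) ∧ q
g3 = p ∧ g2 = p ∧ ((r ⊕ q) ∧ q)
g4 = g3 ⊕ r = (p ∧ ((r ⊕ q) ∧ q)) ⊕ r
g5 = g4 ⊕ g1 = ((p ∧ ((r ⊕ q) ∧ q)) ⊕ r) ⊕ (r ⊕ q)

((p ∧ ((r ⊕ q) ∧ q)) ⊕ r) ⊕ (r ⊕ q)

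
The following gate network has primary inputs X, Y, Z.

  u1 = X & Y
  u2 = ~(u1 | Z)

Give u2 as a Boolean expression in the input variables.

u1 = X & Y
u2 = ~(u1 | Z) = ~((X & Y) | Z)

~((X & Y) | Z)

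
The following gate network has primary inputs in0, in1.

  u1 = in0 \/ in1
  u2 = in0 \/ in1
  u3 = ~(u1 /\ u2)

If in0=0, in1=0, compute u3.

u1 = 0 \/ 0 = 0
u2 = 0 \/ 0 = 0
u3 = ~(0 /\ 0) = 1

1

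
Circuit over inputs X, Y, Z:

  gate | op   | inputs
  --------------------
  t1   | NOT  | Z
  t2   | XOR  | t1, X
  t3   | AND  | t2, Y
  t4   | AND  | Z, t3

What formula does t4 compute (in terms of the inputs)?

Z AND ((NOT Z XOR X) AND Y)

t1 = NOT Z
t2 = t1 XOR X = NOT Z XOR X
t3 = t2 AND Y = (NOT Z XOR X) AND Y
t4 = Z AND t3 = Z AND ((NOT Z XOR X) AND Y)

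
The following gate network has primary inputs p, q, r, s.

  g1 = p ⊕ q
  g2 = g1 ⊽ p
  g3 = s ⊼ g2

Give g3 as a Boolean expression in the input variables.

g1 = p ⊕ q
g2 = g1 ⊽ p = (p ⊕ q) ⊽ p
g3 = s ⊼ g2 = s ⊼ ((p ⊕ q) ⊽ p)

s ⊼ ((p ⊕ q) ⊽ p)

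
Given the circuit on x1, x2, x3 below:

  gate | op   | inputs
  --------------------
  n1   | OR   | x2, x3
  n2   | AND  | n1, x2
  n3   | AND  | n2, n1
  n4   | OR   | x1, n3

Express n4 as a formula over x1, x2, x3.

x1 OR (((x2 OR x3) AND x2) AND (x2 OR x3))

n1 = x2 OR x3
n2 = n1 AND x2 = (x2 OR x3) AND x2
n3 = n2 AND n1 = ((x2 OR x3) AND x2) AND (x2 OR x3)
n4 = x1 OR n3 = x1 OR (((x2 OR x3) AND x2) AND (x2 OR x3))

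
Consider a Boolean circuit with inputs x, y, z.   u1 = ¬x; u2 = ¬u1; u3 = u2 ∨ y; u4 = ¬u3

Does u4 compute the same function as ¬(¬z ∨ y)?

No

u1 = ¬x
u2 = ¬u1 = ¬¬x
u3 = u2 ∨ y = ¬¬x ∨ y
u4 = ¬u3 = ¬(¬¬x ∨ y)
At x=0, y=0, z=0: circuit gives 1, formula gives 0.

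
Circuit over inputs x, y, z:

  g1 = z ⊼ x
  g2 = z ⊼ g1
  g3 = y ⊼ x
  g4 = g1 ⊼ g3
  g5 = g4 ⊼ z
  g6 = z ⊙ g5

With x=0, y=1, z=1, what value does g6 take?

1

g1 = 1 ⊼ 0 = 1
g3 = 1 ⊼ 0 = 1
g4 = 1 ⊼ 1 = 0
g5 = 0 ⊼ 1 = 1
g6 = 1 ⊙ 1 = 1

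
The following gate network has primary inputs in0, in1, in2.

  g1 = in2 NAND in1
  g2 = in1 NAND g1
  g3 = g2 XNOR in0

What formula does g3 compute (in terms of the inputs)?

g1 = in2 NAND in1
g2 = in1 NAND g1 = in1 NAND (in2 NAND in1)
g3 = g2 XNOR in0 = (in1 NAND (in2 NAND in1)) XNOR in0

(in1 NAND (in2 NAND in1)) XNOR in0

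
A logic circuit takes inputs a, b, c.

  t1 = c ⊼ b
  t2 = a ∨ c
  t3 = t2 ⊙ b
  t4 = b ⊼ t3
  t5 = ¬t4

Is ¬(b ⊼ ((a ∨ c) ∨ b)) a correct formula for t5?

No

t2 = a ∨ c
t3 = t2 ⊙ b = (a ∨ c) ⊙ b
t4 = b ⊼ t3 = b ⊼ ((a ∨ c) ⊙ b)
t5 = ¬t4 = ¬(b ⊼ ((a ∨ c) ⊙ b))
At a=0, b=1, c=0: circuit gives 0, formula gives 1.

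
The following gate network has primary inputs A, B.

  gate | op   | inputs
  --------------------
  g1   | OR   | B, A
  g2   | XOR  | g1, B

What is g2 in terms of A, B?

g1 = B OR A
g2 = g1 XOR B = (B OR A) XOR B

(B OR A) XOR B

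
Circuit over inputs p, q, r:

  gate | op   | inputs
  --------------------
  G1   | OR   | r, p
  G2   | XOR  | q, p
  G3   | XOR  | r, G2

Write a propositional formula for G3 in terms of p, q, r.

G2 = q XOR p
G3 = r XOR G2 = r XOR (q XOR p)

r XOR (q XOR p)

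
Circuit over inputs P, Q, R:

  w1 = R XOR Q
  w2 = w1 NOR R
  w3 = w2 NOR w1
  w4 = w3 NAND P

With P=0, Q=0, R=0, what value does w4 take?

1

w1 = 0 XOR 0 = 0
w2 = 0 NOR 0 = 1
w3 = 1 NOR 0 = 0
w4 = 0 NAND 0 = 1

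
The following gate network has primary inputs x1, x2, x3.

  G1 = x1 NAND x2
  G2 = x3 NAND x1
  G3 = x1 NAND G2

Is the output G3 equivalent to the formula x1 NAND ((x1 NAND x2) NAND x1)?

G2 = x3 NAND x1
G3 = x1 NAND G2 = x1 NAND (x3 NAND x1)
At x1=1, x2=0, x3=0: circuit gives 0, formula gives 1.

No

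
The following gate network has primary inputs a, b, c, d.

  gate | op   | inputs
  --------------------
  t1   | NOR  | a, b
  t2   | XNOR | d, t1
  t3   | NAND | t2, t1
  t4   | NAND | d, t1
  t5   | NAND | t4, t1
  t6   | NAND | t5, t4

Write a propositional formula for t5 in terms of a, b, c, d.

t1 = a NOR b
t4 = d NAND t1 = d NAND (a NOR b)
t5 = t4 NAND t1 = (d NAND (a NOR b)) NAND (a NOR b)

(d NAND (a NOR b)) NAND (a NOR b)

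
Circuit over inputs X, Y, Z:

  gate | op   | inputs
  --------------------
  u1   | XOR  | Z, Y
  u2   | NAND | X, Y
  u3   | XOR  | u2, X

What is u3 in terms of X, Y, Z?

u2 = X NAND Y
u3 = u2 XOR X = (X NAND Y) XOR X

(X NAND Y) XOR X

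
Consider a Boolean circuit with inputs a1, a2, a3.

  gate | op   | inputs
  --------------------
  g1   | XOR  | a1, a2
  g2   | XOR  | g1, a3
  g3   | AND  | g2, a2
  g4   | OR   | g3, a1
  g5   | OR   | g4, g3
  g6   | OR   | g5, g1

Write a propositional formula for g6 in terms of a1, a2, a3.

(((((a1 XOR a2) XOR a3) AND a2) OR a1) OR (((a1 XOR a2) XOR a3) AND a2)) OR (a1 XOR a2)

g1 = a1 XOR a2
g2 = g1 XOR a3 = (a1 XOR a2) XOR a3
g3 = g2 AND a2 = ((a1 XOR a2) XOR a3) AND a2
g4 = g3 OR a1 = (((a1 XOR a2) XOR a3) AND a2) OR a1
g5 = g4 OR g3 = ((((a1 XOR a2) XOR a3) AND a2) OR a1) OR (((a1 XOR a2) XOR a3) AND a2)
g6 = g5 OR g1 = (((((a1 XOR a2) XOR a3) AND a2) OR a1) OR (((a1 XOR a2) XOR a3) AND a2)) OR (a1 XOR a2)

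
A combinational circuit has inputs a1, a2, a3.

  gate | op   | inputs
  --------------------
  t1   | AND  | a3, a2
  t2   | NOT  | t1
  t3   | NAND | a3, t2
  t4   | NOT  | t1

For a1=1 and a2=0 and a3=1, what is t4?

t1 = 1 AND 0 = 0
t4 = NOT 0 = 1

1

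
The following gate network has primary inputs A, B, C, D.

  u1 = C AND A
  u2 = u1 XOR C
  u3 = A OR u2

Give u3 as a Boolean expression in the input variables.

u1 = C AND A
u2 = u1 XOR C = (C AND A) XOR C
u3 = A OR u2 = A OR ((C AND A) XOR C)

A OR ((C AND A) XOR C)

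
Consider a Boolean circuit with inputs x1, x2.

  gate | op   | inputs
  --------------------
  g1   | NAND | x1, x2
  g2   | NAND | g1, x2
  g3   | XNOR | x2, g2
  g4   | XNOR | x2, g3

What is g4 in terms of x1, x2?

x2 XNOR (x2 XNOR ((x1 NAND x2) NAND x2))

g1 = x1 NAND x2
g2 = g1 NAND x2 = (x1 NAND x2) NAND x2
g3 = x2 XNOR g2 = x2 XNOR ((x1 NAND x2) NAND x2)
g4 = x2 XNOR g3 = x2 XNOR (x2 XNOR ((x1 NAND x2) NAND x2))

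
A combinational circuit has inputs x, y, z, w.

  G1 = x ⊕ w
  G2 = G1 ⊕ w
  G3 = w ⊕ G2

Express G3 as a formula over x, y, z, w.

G1 = x ⊕ w
G2 = G1 ⊕ w = (x ⊕ w) ⊕ w
G3 = w ⊕ G2 = w ⊕ ((x ⊕ w) ⊕ w)

w ⊕ ((x ⊕ w) ⊕ w)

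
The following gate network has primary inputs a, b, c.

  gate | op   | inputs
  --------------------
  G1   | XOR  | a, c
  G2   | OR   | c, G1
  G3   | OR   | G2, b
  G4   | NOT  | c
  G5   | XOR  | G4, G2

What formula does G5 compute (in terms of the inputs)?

G1 = a XOR c
G2 = c OR G1 = c OR (a XOR c)
G4 = NOT c
G5 = G4 XOR G2 = NOT c XOR (c OR (a XOR c))

NOT c XOR (c OR (a XOR c))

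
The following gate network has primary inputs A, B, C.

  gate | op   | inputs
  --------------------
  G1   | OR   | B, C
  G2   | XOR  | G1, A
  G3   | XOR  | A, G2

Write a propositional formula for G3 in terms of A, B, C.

A XOR ((B OR C) XOR A)

G1 = B OR C
G2 = G1 XOR A = (B OR C) XOR A
G3 = A XOR G2 = A XOR ((B OR C) XOR A)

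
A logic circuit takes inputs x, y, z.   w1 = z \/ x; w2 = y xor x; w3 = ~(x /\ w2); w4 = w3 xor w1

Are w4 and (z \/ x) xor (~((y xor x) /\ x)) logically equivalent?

w1 = z \/ x
w2 = y xor x
w3 = ~(x /\ w2) = ~(x /\ (y xor x))
w4 = w3 xor w1 = (~(x /\ (y xor x))) xor (z \/ x)
At x=0, y=0, z=1: circuit gives 0, formula gives 0.
At x=0, y=0, z=0: circuit gives 1, formula gives 1.
Agrees on all 8 inputs.

Yes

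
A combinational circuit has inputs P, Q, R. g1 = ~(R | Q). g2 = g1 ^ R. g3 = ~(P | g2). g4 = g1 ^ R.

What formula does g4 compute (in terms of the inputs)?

g1 = ~(R | Q)
g4 = g1 ^ R = (~(R | Q)) ^ R

(~(R | Q)) ^ R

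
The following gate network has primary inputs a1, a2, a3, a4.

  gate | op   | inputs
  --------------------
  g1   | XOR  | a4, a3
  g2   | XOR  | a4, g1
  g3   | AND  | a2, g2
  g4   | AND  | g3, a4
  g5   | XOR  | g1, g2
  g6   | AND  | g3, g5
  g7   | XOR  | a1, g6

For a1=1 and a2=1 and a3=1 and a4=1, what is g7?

g1 = 1 XOR 1 = 0
g2 = 1 XOR 0 = 1
g3 = 1 AND 1 = 1
g5 = 0 XOR 1 = 1
g6 = 1 AND 1 = 1
g7 = 1 XOR 1 = 0

0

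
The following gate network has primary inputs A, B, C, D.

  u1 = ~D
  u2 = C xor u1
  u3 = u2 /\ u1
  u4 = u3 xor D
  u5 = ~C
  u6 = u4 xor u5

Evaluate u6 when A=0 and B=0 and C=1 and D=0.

u1 = ~0 = 1
u2 = 1 xor 1 = 0
u3 = 0 /\ 1 = 0
u4 = 0 xor 0 = 0
u5 = ~1 = 0
u6 = 0 xor 0 = 0

0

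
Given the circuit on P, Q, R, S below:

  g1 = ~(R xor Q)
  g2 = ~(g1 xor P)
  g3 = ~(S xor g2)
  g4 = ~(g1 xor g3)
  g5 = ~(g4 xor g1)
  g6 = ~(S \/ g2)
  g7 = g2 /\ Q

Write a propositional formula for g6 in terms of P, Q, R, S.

~(S \/ (~((~(R xor Q)) xor P)))

g1 = ~(R xor Q)
g2 = ~(g1 xor P) = ~((~(R xor Q)) xor P)
g6 = ~(S \/ g2) = ~(S \/ (~((~(R xor Q)) xor P)))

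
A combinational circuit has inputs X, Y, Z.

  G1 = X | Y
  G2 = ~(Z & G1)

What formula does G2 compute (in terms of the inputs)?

G1 = X | Y
G2 = ~(Z & G1) = ~(Z & (X | Y))

~(Z & (X | Y))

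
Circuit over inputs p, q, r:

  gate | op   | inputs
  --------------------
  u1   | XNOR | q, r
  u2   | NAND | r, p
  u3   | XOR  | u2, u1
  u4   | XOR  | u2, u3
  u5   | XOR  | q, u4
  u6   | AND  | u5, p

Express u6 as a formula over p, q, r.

(q XOR ((r NAND p) XOR ((r NAND p) XOR (q XNOR r)))) AND p

u1 = q XNOR r
u2 = r NAND p
u3 = u2 XOR u1 = (r NAND p) XOR (q XNOR r)
u4 = u2 XOR u3 = (r NAND p) XOR ((r NAND p) XOR (q XNOR r))
u5 = q XOR u4 = q XOR ((r NAND p) XOR ((r NAND p) XOR (q XNOR r)))
u6 = u5 AND p = (q XOR ((r NAND p) XOR ((r NAND p) XOR (q XNOR r)))) AND p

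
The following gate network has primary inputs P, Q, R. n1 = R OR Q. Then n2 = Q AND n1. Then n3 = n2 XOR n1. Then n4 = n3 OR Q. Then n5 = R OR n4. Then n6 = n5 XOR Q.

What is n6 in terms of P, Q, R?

(R OR (((Q AND (R OR Q)) XOR (R OR Q)) OR Q)) XOR Q

n1 = R OR Q
n2 = Q AND n1 = Q AND (R OR Q)
n3 = n2 XOR n1 = (Q AND (R OR Q)) XOR (R OR Q)
n4 = n3 OR Q = ((Q AND (R OR Q)) XOR (R OR Q)) OR Q
n5 = R OR n4 = R OR (((Q AND (R OR Q)) XOR (R OR Q)) OR Q)
n6 = n5 XOR Q = (R OR (((Q AND (R OR Q)) XOR (R OR Q)) OR Q)) XOR Q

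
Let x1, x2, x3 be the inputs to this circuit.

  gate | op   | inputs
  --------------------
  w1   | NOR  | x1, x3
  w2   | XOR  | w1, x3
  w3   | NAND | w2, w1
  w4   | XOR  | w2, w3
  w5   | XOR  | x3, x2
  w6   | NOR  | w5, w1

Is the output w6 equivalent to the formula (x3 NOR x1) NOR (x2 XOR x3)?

Yes

w1 = x1 NOR x3
w5 = x3 XOR x2
w6 = w5 NOR w1 = (x3 XOR x2) NOR (x1 NOR x3)
At x1=0, x2=0, x3=0: circuit gives 0, formula gives 0.
At x1=0, x2=1, x3=1: circuit gives 1, formula gives 1.
Agrees on all 8 inputs.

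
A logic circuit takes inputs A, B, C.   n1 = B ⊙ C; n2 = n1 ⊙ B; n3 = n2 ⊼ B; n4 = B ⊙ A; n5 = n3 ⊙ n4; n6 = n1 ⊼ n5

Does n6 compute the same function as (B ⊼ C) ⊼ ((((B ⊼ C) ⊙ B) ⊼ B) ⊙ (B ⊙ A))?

n1 = B ⊙ C
n2 = n1 ⊙ B = (B ⊙ C) ⊙ B
n3 = n2 ⊼ B = ((B ⊙ C) ⊙ B) ⊼ B
n4 = B ⊙ A
n5 = n3 ⊙ n4 = (((B ⊙ C) ⊙ B) ⊼ B) ⊙ (B ⊙ A)
n6 = n1 ⊼ n5 = (B ⊙ C) ⊼ ((((B ⊙ C) ⊙ B) ⊼ B) ⊙ (B ⊙ A))
At A=0, B=0, C=1: circuit gives 1, formula gives 0.

No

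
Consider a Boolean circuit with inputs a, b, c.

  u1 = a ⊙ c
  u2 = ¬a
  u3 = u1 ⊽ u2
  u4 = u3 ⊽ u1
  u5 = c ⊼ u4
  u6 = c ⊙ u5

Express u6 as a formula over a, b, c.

c ⊙ (c ⊼ (((a ⊙ c) ⊽ ¬a) ⊽ (a ⊙ c)))

u1 = a ⊙ c
u2 = ¬a
u3 = u1 ⊽ u2 = (a ⊙ c) ⊽ ¬a
u4 = u3 ⊽ u1 = ((a ⊙ c) ⊽ ¬a) ⊽ (a ⊙ c)
u5 = c ⊼ u4 = c ⊼ (((a ⊙ c) ⊽ ¬a) ⊽ (a ⊙ c))
u6 = c ⊙ u5 = c ⊙ (c ⊼ (((a ⊙ c) ⊽ ¬a) ⊽ (a ⊙ c)))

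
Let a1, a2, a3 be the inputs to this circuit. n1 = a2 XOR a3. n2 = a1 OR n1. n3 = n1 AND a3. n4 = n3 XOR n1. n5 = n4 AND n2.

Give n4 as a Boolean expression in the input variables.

n1 = a2 XOR a3
n3 = n1 AND a3 = (a2 XOR a3) AND a3
n4 = n3 XOR n1 = ((a2 XOR a3) AND a3) XOR (a2 XOR a3)

((a2 XOR a3) AND a3) XOR (a2 XOR a3)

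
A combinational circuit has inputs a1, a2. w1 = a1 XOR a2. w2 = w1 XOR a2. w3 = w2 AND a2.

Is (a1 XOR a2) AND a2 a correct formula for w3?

w1 = a1 XOR a2
w2 = w1 XOR a2 = (a1 XOR a2) XOR a2
w3 = w2 AND a2 = ((a1 XOR a2) XOR a2) AND a2
At a1=0, a2=1: circuit gives 0, formula gives 1.

No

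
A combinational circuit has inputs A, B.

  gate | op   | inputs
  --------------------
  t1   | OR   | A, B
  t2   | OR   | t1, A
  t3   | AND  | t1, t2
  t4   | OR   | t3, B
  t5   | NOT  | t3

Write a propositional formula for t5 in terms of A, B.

NOT ((A OR B) AND ((A OR B) OR A))

t1 = A OR B
t2 = t1 OR A = (A OR B) OR A
t3 = t1 AND t2 = (A OR B) AND ((A OR B) OR A)
t5 = NOT t3 = NOT ((A OR B) AND ((A OR B) OR A))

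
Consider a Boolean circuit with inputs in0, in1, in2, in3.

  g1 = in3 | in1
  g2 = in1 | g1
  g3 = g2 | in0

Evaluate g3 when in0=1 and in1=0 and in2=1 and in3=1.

g1 = 1 | 0 = 1
g2 = 0 | 1 = 1
g3 = 1 | 1 = 1

1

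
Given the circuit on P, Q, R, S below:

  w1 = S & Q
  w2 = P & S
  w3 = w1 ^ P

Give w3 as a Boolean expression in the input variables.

(S & Q) ^ P

w1 = S & Q
w3 = w1 ^ P = (S & Q) ^ P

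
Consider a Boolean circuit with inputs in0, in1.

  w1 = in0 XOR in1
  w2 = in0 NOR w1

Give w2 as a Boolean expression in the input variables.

in0 NOR (in0 XOR in1)

w1 = in0 XOR in1
w2 = in0 NOR w1 = in0 NOR (in0 XOR in1)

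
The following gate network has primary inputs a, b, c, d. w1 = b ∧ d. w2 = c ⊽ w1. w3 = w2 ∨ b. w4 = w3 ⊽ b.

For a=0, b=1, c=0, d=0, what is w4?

0

w1 = 1 ∧ 0 = 0
w2 = 0 ⊽ 0 = 1
w3 = 1 ∨ 1 = 1
w4 = 1 ⊽ 1 = 0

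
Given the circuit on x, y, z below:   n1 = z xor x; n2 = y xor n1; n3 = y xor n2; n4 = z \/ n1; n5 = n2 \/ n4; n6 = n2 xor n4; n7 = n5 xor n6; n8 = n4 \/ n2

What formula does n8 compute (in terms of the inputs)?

n1 = z xor x
n2 = y xor n1 = y xor (z xor x)
n4 = z \/ n1 = z \/ (z xor x)
n8 = n4 \/ n2 = (z \/ (z xor x)) \/ (y xor (z xor x))

(z \/ (z xor x)) \/ (y xor (z xor x))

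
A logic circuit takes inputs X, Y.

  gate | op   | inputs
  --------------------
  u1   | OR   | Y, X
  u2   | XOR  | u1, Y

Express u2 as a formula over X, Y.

(Y OR X) XOR Y

u1 = Y OR X
u2 = u1 XOR Y = (Y OR X) XOR Y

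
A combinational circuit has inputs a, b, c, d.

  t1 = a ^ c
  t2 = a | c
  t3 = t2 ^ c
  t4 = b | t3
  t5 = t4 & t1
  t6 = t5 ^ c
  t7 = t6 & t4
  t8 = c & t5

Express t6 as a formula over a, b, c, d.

((b | ((a | c) ^ c)) & (a ^ c)) ^ c

t1 = a ^ c
t2 = a | c
t3 = t2 ^ c = (a | c) ^ c
t4 = b | t3 = b | ((a | c) ^ c)
t5 = t4 & t1 = (b | ((a | c) ^ c)) & (a ^ c)
t6 = t5 ^ c = ((b | ((a | c) ^ c)) & (a ^ c)) ^ c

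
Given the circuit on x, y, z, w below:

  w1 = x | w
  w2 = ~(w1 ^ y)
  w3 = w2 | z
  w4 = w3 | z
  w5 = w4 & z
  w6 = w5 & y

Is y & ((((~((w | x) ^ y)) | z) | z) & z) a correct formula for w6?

w1 = x | w
w2 = ~(w1 ^ y) = ~((x | w) ^ y)
w3 = w2 | z = (~((x | w) ^ y)) | z
w4 = w3 | z = ((~((x | w) ^ y)) | z) | z
w5 = w4 & z = (((~((x | w) ^ y)) | z) | z) & z
w6 = w5 & y = ((((~((x | w) ^ y)) | z) | z) & z) & y
At x=0, y=0, z=0, w=0: circuit gives 0, formula gives 0.
At x=0, y=1, z=1, w=0: circuit gives 1, formula gives 1.
Agrees on all 16 inputs.

Yes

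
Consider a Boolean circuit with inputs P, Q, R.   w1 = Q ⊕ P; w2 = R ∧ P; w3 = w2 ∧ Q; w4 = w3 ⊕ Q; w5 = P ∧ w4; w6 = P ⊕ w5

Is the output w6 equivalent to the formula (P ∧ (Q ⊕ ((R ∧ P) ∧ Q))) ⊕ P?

Yes

w2 = R ∧ P
w3 = w2 ∧ Q = (R ∧ P) ∧ Q
w4 = w3 ⊕ Q = ((R ∧ P) ∧ Q) ⊕ Q
w5 = P ∧ w4 = P ∧ (((R ∧ P) ∧ Q) ⊕ Q)
w6 = P ⊕ w5 = P ⊕ (P ∧ (((R ∧ P) ∧ Q) ⊕ Q))
At P=0, Q=0, R=0: circuit gives 0, formula gives 0.
At P=1, Q=0, R=0: circuit gives 1, formula gives 1.
Agrees on all 8 inputs.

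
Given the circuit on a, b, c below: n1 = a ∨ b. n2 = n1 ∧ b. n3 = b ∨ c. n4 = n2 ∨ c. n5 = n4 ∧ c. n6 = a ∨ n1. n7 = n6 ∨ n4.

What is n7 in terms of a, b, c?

(a ∨ (a ∨ b)) ∨ (((a ∨ b) ∧ b) ∨ c)

n1 = a ∨ b
n2 = n1 ∧ b = (a ∨ b) ∧ b
n4 = n2 ∨ c = ((a ∨ b) ∧ b) ∨ c
n6 = a ∨ n1 = a ∨ (a ∨ b)
n7 = n6 ∨ n4 = (a ∨ (a ∨ b)) ∨ (((a ∨ b) ∧ b) ∨ c)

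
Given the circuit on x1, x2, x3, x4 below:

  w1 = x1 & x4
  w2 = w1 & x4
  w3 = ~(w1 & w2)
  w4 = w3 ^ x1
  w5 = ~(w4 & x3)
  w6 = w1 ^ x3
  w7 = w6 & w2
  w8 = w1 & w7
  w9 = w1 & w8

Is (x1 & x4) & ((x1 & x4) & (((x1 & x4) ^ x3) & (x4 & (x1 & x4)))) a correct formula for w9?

w1 = x1 & x4
w2 = w1 & x4 = (x1 & x4) & x4
w6 = w1 ^ x3 = (x1 & x4) ^ x3
w7 = w6 & w2 = ((x1 & x4) ^ x3) & ((x1 & x4) & x4)
w8 = w1 & w7 = (x1 & x4) & (((x1 & x4) ^ x3) & ((x1 & x4) & x4))
w9 = w1 & w8 = (x1 & x4) & ((x1 & x4) & (((x1 & x4) ^ x3) & ((x1 & x4) & x4)))
At x1=0, x2=0, x3=0, x4=0: circuit gives 0, formula gives 0.
At x1=1, x2=0, x3=0, x4=1: circuit gives 1, formula gives 1.
Agrees on all 16 inputs.

Yes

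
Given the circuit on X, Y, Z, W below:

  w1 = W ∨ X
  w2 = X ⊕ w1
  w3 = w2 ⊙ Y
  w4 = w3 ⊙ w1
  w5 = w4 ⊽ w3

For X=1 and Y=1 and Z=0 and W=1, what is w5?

w1 = 1 ∨ 1 = 1
w2 = 1 ⊕ 1 = 0
w3 = 0 ⊙ 1 = 0
w4 = 0 ⊙ 1 = 0
w5 = 0 ⊽ 0 = 1

1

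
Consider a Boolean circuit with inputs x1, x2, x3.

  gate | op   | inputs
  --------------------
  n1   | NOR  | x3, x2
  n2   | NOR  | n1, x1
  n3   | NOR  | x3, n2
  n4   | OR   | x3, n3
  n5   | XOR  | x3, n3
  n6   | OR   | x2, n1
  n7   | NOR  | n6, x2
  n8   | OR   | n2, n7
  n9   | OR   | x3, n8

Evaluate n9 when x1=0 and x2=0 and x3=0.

0

n1 = 0 NOR 0 = 1
n2 = 1 NOR 0 = 0
n6 = 0 OR 1 = 1
n7 = 1 NOR 0 = 0
n8 = 0 OR 0 = 0
n9 = 0 OR 0 = 0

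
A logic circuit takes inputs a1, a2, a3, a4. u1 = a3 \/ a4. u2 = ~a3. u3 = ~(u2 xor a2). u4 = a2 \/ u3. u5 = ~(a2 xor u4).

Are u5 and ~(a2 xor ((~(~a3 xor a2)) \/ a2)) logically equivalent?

u2 = ~a3
u3 = ~(u2 xor a2) = ~(~a3 xor a2)
u4 = a2 \/ u3 = a2 \/ (~(~a3 xor a2))
u5 = ~(a2 xor u4) = ~(a2 xor (a2 \/ (~(~a3 xor a2))))
At a1=0, a2=0, a3=1, a4=0: circuit gives 0, formula gives 0.
At a1=0, a2=0, a3=0, a4=0: circuit gives 1, formula gives 1.
Agrees on all 16 inputs.

Yes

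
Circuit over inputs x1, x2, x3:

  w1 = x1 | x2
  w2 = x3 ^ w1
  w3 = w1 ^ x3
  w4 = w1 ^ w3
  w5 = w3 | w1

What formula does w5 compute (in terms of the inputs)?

w1 = x1 | x2
w3 = w1 ^ x3 = (x1 | x2) ^ x3
w5 = w3 | w1 = ((x1 | x2) ^ x3) | (x1 | x2)

((x1 | x2) ^ x3) | (x1 | x2)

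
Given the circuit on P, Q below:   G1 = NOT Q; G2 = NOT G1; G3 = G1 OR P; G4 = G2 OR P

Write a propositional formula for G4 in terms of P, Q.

NOT NOT Q OR P

G1 = NOT Q
G2 = NOT G1 = NOT NOT Q
G4 = G2 OR P = NOT NOT Q OR P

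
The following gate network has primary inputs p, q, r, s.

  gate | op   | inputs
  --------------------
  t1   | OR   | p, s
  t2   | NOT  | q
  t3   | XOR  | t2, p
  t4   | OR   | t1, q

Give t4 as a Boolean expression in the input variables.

(p OR s) OR q

t1 = p OR s
t4 = t1 OR q = (p OR s) OR q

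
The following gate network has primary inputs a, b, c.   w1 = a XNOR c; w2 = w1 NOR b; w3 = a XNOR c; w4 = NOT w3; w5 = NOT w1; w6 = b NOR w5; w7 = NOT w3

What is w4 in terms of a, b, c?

NOT (a XNOR c)

w3 = a XNOR c
w4 = NOT w3 = NOT (a XNOR c)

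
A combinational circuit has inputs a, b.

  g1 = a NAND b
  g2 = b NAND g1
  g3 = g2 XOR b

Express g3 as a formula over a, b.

g1 = a NAND b
g2 = b NAND g1 = b NAND (a NAND b)
g3 = g2 XOR b = (b NAND (a NAND b)) XOR b

(b NAND (a NAND b)) XOR b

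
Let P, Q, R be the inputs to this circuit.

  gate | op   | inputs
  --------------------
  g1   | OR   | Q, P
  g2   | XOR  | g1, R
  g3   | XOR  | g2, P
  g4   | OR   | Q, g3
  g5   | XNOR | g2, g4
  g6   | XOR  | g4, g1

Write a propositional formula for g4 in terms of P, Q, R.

g1 = Q OR P
g2 = g1 XOR R = (Q OR P) XOR R
g3 = g2 XOR P = ((Q OR P) XOR R) XOR P
g4 = Q OR g3 = Q OR (((Q OR P) XOR R) XOR P)

Q OR (((Q OR P) XOR R) XOR P)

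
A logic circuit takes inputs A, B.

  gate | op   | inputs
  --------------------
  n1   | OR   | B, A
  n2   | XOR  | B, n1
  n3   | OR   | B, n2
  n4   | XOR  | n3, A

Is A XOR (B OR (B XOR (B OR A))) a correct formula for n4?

n1 = B OR A
n2 = B XOR n1 = B XOR (B OR A)
n3 = B OR n2 = B OR (B XOR (B OR A))
n4 = n3 XOR A = (B OR (B XOR (B OR A))) XOR A
At A=0, B=0: circuit gives 0, formula gives 0.
At A=0, B=1: circuit gives 1, formula gives 1.
Agrees on all 4 inputs.

Yes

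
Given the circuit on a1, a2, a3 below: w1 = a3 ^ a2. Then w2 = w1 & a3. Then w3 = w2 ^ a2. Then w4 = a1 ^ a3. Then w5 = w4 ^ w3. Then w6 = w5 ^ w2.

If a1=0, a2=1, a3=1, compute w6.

0

w1 = 1 ^ 1 = 0
w2 = 0 & 1 = 0
w3 = 0 ^ 1 = 1
w4 = 0 ^ 1 = 1
w5 = 1 ^ 1 = 0
w6 = 0 ^ 0 = 0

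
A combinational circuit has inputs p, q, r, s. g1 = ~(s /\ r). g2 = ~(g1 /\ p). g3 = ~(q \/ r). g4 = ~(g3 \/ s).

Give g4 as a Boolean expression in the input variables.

g3 = ~(q \/ r)
g4 = ~(g3 \/ s) = ~((~(q \/ r)) \/ s)

~((~(q \/ r)) \/ s)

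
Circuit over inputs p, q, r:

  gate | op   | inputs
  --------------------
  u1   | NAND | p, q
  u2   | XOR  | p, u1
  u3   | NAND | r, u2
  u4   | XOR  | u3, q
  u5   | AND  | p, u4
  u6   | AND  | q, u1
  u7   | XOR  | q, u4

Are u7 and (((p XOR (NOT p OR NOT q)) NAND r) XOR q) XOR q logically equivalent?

u1 = p NAND q
u2 = p XOR u1 = p XOR (p NAND q)
u3 = r NAND u2 = r NAND (p XOR (p NAND q))
u4 = u3 XOR q = (r NAND (p XOR (p NAND q))) XOR q
u7 = q XOR u4 = q XOR ((r NAND (p XOR (p NAND q))) XOR q)
At p=0, q=0, r=1: circuit gives 0, formula gives 0.
At p=0, q=0, r=0: circuit gives 1, formula gives 1.
Agrees on all 8 inputs.

Yes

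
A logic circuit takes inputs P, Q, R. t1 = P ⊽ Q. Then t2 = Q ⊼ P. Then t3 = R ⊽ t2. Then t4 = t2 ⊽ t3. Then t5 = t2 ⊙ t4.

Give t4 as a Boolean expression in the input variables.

(Q ⊼ P) ⊽ (R ⊽ (Q ⊼ P))

t2 = Q ⊼ P
t3 = R ⊽ t2 = R ⊽ (Q ⊼ P)
t4 = t2 ⊽ t3 = (Q ⊼ P) ⊽ (R ⊽ (Q ⊼ P))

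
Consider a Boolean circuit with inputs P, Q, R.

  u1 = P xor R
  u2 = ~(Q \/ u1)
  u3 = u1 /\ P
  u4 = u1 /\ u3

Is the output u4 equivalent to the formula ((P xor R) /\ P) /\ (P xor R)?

u1 = P xor R
u3 = u1 /\ P = (P xor R) /\ P
u4 = u1 /\ u3 = (P xor R) /\ ((P xor R) /\ P)
At P=0, Q=0, R=0: circuit gives 0, formula gives 0.
At P=1, Q=0, R=0: circuit gives 1, formula gives 1.
Agrees on all 8 inputs.

Yes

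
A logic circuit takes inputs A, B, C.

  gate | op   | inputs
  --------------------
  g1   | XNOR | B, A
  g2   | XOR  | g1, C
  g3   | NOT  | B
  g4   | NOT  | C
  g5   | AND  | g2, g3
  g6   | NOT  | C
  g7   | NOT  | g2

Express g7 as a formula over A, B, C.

NOT ((B XNOR A) XOR C)

g1 = B XNOR A
g2 = g1 XOR C = (B XNOR A) XOR C
g7 = NOT g2 = NOT ((B XNOR A) XOR C)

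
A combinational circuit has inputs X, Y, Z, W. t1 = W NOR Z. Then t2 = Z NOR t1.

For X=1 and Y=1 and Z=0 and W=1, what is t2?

t1 = 1 NOR 0 = 0
t2 = 0 NOR 0 = 1

1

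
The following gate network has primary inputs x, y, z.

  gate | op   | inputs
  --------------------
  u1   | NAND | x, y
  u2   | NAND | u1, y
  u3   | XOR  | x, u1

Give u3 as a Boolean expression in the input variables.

u1 = x NAND y
u3 = x XOR u1 = x XOR (x NAND y)

x XOR (x NAND y)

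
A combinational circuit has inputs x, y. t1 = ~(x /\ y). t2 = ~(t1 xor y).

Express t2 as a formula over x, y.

~((~(x /\ y)) xor y)

t1 = ~(x /\ y)
t2 = ~(t1 xor y) = ~((~(x /\ y)) xor y)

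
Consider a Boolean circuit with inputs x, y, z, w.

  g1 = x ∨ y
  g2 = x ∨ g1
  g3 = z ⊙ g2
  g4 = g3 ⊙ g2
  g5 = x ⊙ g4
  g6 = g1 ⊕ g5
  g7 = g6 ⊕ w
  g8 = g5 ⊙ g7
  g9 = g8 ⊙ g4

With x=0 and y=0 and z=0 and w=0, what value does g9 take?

0

g1 = 0 ∨ 0 = 0
g2 = 0 ∨ 0 = 0
g3 = 0 ⊙ 0 = 1
g4 = 1 ⊙ 0 = 0
g5 = 0 ⊙ 0 = 1
g6 = 0 ⊕ 1 = 1
g7 = 1 ⊕ 0 = 1
g8 = 1 ⊙ 1 = 1
g9 = 1 ⊙ 0 = 0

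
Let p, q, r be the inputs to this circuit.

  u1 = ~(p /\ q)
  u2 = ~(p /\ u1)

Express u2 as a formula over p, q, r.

u1 = ~(p /\ q)
u2 = ~(p /\ u1) = ~(p /\ (~(p /\ q)))

~(p /\ (~(p /\ q)))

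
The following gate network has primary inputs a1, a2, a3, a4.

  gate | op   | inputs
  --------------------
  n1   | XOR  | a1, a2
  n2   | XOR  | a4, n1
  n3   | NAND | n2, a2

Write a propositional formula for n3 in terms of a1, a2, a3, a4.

(a4 XOR (a1 XOR a2)) NAND a2

n1 = a1 XOR a2
n2 = a4 XOR n1 = a4 XOR (a1 XOR a2)
n3 = n2 NAND a2 = (a4 XOR (a1 XOR a2)) NAND a2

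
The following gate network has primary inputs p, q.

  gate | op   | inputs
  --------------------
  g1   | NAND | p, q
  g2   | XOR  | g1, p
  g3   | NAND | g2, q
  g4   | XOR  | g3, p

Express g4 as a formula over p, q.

(((p NAND q) XOR p) NAND q) XOR p

g1 = p NAND q
g2 = g1 XOR p = (p NAND q) XOR p
g3 = g2 NAND q = ((p NAND q) XOR p) NAND q
g4 = g3 XOR p = (((p NAND q) XOR p) NAND q) XOR p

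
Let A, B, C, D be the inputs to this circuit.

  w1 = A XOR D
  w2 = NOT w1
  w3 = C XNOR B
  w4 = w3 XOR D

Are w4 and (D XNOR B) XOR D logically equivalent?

w3 = C XNOR B
w4 = w3 XOR D = (C XNOR B) XOR D
At A=0, B=0, C=0, D=1: circuit gives 0, formula gives 1.

No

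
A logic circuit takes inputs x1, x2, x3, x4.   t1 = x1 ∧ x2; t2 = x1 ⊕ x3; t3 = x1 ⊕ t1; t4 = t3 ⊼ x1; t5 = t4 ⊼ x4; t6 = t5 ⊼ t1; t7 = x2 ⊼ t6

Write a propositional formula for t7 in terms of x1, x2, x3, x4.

x2 ⊼ ((((x1 ⊕ (x1 ∧ x2)) ⊼ x1) ⊼ x4) ⊼ (x1 ∧ x2))

t1 = x1 ∧ x2
t3 = x1 ⊕ t1 = x1 ⊕ (x1 ∧ x2)
t4 = t3 ⊼ x1 = (x1 ⊕ (x1 ∧ x2)) ⊼ x1
t5 = t4 ⊼ x4 = ((x1 ⊕ (x1 ∧ x2)) ⊼ x1) ⊼ x4
t6 = t5 ⊼ t1 = (((x1 ⊕ (x1 ∧ x2)) ⊼ x1) ⊼ x4) ⊼ (x1 ∧ x2)
t7 = x2 ⊼ t6 = x2 ⊼ ((((x1 ⊕ (x1 ∧ x2)) ⊼ x1) ⊼ x4) ⊼ (x1 ∧ x2))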